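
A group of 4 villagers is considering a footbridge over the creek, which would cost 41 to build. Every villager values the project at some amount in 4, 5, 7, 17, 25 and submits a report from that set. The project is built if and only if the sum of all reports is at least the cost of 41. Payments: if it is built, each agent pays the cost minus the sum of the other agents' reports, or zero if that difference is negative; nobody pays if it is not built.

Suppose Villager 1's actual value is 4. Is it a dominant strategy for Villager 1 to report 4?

Check each profile of the others' reports and compare truth against every alternative report.
Others report (4, 7, 25): truth gives 0, best alternative gives -1.
Others report (4, 25, 7): truth gives 0, best alternative gives -1.
Others report (7, 4, 25): truth gives 0, best alternative gives -1.
Others report (7, 25, 4): truth gives 0, best alternative gives -1.
Others report (25, 4, 7): truth gives 0, best alternative gives -1.
Others report (25, 7, 4): truth gives 0, best alternative gives -1.
(Remaining 119 profiles checked similarly; truth is weakly best in each.)
In every case the truthful report is at least as good as any alternative, so it is a dominant strategy.

Yes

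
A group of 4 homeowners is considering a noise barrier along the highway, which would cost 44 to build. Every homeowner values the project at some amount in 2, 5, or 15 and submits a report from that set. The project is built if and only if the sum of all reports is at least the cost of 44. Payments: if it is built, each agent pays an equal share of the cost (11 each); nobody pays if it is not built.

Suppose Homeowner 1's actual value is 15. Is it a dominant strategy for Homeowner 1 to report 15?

Check each profile of the others' reports and compare truth against every alternative report.
Others report (2, 15, 15): truth gives 4, best alternative gives 0.
Others report (5, 15, 15): truth gives 4, best alternative gives 0.
Others report (15, 2, 15): truth gives 4, best alternative gives 0.
Others report (15, 5, 15): truth gives 4, best alternative gives 0.
Others report (15, 15, 2): truth gives 4, best alternative gives 0.
Others report (15, 15, 5): truth gives 4, best alternative gives 0.
(Remaining 21 profiles checked similarly; truth is weakly best in each.)
In every case the truthful report is at least as good as any alternative, so it is a dominant strategy.

Yes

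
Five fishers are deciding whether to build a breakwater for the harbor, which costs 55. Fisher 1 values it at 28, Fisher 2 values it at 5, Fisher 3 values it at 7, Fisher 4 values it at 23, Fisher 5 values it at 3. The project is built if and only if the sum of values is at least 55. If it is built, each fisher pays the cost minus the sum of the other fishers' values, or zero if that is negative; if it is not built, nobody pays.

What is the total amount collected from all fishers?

Total value 66 ≥ cost 55, so it is built.
Fisher 1: others sum to 38; max(0, 55 - 38) = 17.
Fisher 2: others sum to 61; max(0, 55 - 61) = 0.
Fisher 3: others sum to 59; max(0, 55 - 59) = 0.
Fisher 4: others sum to 43; max(0, 55 - 43) = 12.
Fisher 5: others sum to 63; max(0, 55 - 63) = 0.
Total collected = 17 + 0 + 0 + 12 + 0 = 29.

29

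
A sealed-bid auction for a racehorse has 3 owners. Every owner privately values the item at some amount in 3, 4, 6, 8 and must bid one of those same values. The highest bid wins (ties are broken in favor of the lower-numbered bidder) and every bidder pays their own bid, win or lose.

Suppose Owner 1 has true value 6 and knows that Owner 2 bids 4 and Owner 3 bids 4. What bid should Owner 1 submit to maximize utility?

4

Bid 3: loses but pays 3, utility -3.
Bid 4: wins, pays 4, utility 6 - 4 = 2.
Bid 6: wins, pays 6, utility 6 - 6 = 0.
Bid 8: wins, pays 8, utility 6 - 8 = -2.
The best choice is 4 with utility 2.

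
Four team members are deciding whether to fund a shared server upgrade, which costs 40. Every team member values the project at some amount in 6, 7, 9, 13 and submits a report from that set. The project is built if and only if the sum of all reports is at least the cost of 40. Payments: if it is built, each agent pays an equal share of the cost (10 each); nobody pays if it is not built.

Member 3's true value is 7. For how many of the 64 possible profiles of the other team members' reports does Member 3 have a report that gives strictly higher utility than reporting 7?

Others report (7, 13, 13): truth gives -3; report 6 gives 0 > -3. Violating.
Others report (13, 7, 13): truth gives -3; report 6 gives 0 > -3. Violating.
Others report (13, 13, 7): truth gives -3; report 6 gives 0 > -3. Violating.
Others report (6, 6, 6): truth gives 0; no alternative beats it.
Others report (6, 6, 7): truth gives 0; no alternative beats it.
(Checking all 64 profiles: 3 have a profitable deviation, 61 do not.)

3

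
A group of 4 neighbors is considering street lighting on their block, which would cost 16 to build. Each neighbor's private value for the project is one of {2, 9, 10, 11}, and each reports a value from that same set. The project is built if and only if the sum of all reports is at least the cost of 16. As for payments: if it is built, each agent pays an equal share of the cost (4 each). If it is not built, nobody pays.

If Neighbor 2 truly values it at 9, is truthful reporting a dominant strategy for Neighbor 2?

Consider the case where Neighbor 1 reports 2, Neighbor 3 reports 2 and Neighbor 4 reports 2.
Truthful report 9: project not built, utility 0.
Report 10 instead: project built, pays 4, utility 9 - 4 = 5.
Since 5 > 0, reporting 10 is strictly better here, so truthful reporting is not dominant.

No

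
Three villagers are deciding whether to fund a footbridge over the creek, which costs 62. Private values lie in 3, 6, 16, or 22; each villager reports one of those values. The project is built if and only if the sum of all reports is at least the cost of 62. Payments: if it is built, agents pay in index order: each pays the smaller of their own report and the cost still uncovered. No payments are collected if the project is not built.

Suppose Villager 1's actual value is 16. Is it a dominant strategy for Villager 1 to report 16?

Check each profile of the others' reports and compare truth against every alternative report.
Others report (3, 3): truth gives 0, best alternative gives 0.
Others report (3, 6): truth gives 0, best alternative gives 0.
Others report (3, 16): truth gives 0, best alternative gives 0.
Others report (3, 22): truth gives 0, best alternative gives 0.
Others report (6, 3): truth gives 0, best alternative gives 0.
Others report (6, 6): truth gives 0, best alternative gives 0.
(Remaining 10 profiles checked similarly; truth is weakly best in each.)
In every case the truthful report is at least as good as any alternative, so it is a dominant strategy.

Yes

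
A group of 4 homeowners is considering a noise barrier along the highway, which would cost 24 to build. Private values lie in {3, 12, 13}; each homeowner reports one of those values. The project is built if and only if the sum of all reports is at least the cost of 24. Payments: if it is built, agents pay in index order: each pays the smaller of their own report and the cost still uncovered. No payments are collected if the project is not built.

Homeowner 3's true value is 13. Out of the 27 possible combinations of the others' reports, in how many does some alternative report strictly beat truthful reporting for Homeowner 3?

Others report (3, 3, 12): truth gives 0; report 12 gives 1 > 0. Violating.
Others report (3, 3, 13): truth gives 0; report 12 gives 1 > 0. Violating.
Others report (3, 12, 12): truth gives 4; report 3 gives 10 > 4. Violating.
Others report (3, 12, 13): truth gives 4; report 3 gives 10 > 4. Violating.
Others report (3, 3, 3): truth gives 0; no alternative beats it.
Others report (3, 12, 3): truth gives 4; no alternative beats it.
(Checking all 27 profiles: 10 have a profitable deviation, 17 do not.)

10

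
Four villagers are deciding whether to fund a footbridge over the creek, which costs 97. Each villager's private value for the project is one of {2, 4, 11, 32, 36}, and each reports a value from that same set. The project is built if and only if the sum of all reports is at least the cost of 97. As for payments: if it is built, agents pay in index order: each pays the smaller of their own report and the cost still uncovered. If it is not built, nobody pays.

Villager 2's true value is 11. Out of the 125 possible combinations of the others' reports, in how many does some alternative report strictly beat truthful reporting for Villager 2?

8

Others report (32, 32, 32): truth gives 0; report 2 gives 9 > 0. Violating.
Others report (32, 32, 36): truth gives 0; report 2 gives 9 > 0. Violating.
Others report (32, 36, 32): truth gives 0; report 2 gives 9 > 0. Violating.
Others report (32, 36, 36): truth gives 0; report 2 gives 9 > 0. Violating.
Others report (2, 2, 2): truth gives 0; no alternative beats it.
Others report (2, 2, 4): truth gives 0; no alternative beats it.
(Checking all 125 profiles: 8 have a profitable deviation, 117 do not.)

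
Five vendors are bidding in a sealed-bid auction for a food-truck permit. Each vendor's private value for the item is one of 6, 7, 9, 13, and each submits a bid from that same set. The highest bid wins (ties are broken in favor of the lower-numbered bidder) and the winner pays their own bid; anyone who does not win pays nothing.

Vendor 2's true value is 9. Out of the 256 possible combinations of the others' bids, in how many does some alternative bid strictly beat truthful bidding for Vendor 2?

Others bid (6, 6, 6, 6): truth gives 0; bid 7 gives 2 > 0. Violating.
Others bid (6, 6, 6, 7): truth gives 0; bid 7 gives 2 > 0. Violating.
Others bid (6, 6, 7, 6): truth gives 0; bid 7 gives 2 > 0. Violating.
Others bid (6, 6, 7, 7): truth gives 0; bid 7 gives 2 > 0. Violating.
Others bid (6, 6, 6, 9): truth gives 0; no alternative beats it.
Others bid (6, 6, 6, 13): truth gives 0; no alternative beats it.
(Checking all 256 profiles: 8 have a profitable deviation, 248 do not.)

8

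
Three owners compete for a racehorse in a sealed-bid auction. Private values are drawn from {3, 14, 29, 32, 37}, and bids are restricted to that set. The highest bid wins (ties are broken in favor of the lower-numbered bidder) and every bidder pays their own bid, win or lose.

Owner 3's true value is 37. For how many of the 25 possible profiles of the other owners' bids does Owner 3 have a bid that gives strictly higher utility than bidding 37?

18

Others bid (3, 3): truth gives 0; bid 14 gives 23 > 0. Violating.
Others bid (3, 14): truth gives 0; bid 29 gives 8 > 0. Violating.
Others bid (3, 29): truth gives 0; bid 32 gives 5 > 0. Violating.
Others bid (3, 37): truth gives -37; bid 3 gives -3 > -37. Violating.
Others bid (3, 32): truth gives 0; no alternative beats it.
Others bid (14, 32): truth gives 0; no alternative beats it.
(Checking all 25 profiles: 18 have a profitable deviation, 7 do not.)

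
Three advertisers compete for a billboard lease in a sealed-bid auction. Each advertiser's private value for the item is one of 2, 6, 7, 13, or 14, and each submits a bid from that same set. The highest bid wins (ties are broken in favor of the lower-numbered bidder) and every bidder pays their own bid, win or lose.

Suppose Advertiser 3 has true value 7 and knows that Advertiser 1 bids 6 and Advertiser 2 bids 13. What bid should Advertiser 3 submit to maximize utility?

2

Bid 2: loses but pays 2, utility -2.
Bid 6: loses but pays 6, utility -6.
Bid 7: loses but pays 7, utility -7.
Bid 13: loses but pays 13, utility -13.
Bid 14: wins, pays 14, utility 7 - 14 = -7.
The best choice is 2 with utility -2.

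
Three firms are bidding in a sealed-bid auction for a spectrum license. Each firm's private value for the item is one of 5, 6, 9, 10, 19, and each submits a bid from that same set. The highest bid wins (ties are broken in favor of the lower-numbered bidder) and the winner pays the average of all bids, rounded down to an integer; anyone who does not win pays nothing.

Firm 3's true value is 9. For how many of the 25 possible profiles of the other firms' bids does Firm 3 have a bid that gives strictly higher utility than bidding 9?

5

Others bid (5, 5): truth gives 3; bid 6 gives 4 > 3. Violating.
Others bid (5, 9): truth gives 0; bid 10 gives 1 > 0. Violating.
Others bid (6, 9): truth gives 0; bid 10 gives 1 > 0. Violating.
Others bid (9, 5): truth gives 0; bid 10 gives 1 > 0. Violating.
Others bid (5, 6): truth gives 3; no alternative beats it.
Others bid (5, 10): truth gives 0; no alternative beats it.
(Checking all 25 profiles: 5 have a profitable deviation, 20 do not.)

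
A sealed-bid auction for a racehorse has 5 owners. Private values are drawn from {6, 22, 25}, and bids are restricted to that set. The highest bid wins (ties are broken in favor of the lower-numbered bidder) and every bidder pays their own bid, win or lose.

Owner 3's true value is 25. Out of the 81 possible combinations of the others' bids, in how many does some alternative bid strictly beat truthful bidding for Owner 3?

Others bid (6, 6, 6, 6): truth gives 0; bid 22 gives 3 > 0. Violating.
Others bid (6, 6, 6, 22): truth gives 0; bid 22 gives 3 > 0. Violating.
Others bid (6, 6, 22, 6): truth gives 0; bid 22 gives 3 > 0. Violating.
Others bid (6, 6, 22, 22): truth gives 0; bid 22 gives 3 > 0. Violating.
Others bid (6, 6, 6, 25): truth gives 0; no alternative beats it.
Others bid (6, 6, 22, 25): truth gives 0; no alternative beats it.
(Checking all 81 profiles: 49 have a profitable deviation, 32 do not.)

49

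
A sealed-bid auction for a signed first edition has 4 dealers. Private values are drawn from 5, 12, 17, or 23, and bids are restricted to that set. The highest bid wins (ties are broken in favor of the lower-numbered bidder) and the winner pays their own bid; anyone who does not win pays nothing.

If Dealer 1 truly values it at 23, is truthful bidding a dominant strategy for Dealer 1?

Consider the case where Dealer 2 bids 5, Dealer 3 bids 5 and Dealer 4 bids 5.
Truthful bid 23: wins, pays 23, utility 23 - 23 = 0.
Bid 5 instead: wins, pays 5, utility 23 - 5 = 18.
Since 18 > 0, bidding 5 is strictly better here, so truthful bidding is not dominant.

No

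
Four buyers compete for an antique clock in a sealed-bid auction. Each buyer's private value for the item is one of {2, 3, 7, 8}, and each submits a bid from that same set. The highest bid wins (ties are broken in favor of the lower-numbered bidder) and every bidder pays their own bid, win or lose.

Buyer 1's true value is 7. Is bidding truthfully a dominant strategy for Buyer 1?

Consider the case where Buyer 2 bids 2, Buyer 3 bids 2 and Buyer 4 bids 2.
Truthful bid 7: wins, pays 7, utility 7 - 7 = 0.
Bid 2 instead: wins, pays 2, utility 7 - 2 = 5.
Since 5 > 0, bidding 2 is strictly better here, so truthful bidding is not dominant.

No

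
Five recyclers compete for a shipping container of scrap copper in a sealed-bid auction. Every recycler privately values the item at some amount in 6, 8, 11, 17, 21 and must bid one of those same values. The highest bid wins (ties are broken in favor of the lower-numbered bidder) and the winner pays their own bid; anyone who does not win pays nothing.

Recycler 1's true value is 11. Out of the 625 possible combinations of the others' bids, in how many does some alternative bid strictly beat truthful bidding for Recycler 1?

16

Others bid (6, 6, 6, 6): truth gives 0; bid 6 gives 5 > 0. Violating.
Others bid (6, 6, 6, 8): truth gives 0; bid 8 gives 3 > 0. Violating.
Others bid (6, 6, 8, 6): truth gives 0; bid 8 gives 3 > 0. Violating.
Others bid (6, 6, 8, 8): truth gives 0; bid 8 gives 3 > 0. Violating.
Others bid (6, 6, 6, 11): truth gives 0; no alternative beats it.
Others bid (6, 6, 6, 17): truth gives 0; no alternative beats it.
(Checking all 625 profiles: 16 have a profitable deviation, 609 do not.)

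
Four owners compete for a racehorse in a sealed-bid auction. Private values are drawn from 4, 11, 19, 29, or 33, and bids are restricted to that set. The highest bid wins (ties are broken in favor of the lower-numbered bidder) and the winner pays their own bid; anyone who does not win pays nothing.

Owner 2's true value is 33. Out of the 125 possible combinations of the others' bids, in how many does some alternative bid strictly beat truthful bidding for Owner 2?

48

Others bid (4, 4, 4): truth gives 0; bid 11 gives 22 > 0. Violating.
Others bid (4, 4, 11): truth gives 0; bid 11 gives 22 > 0. Violating.
Others bid (4, 4, 19): truth gives 0; bid 19 gives 14 > 0. Violating.
Others bid (4, 4, 29): truth gives 0; bid 29 gives 4 > 0. Violating.
Others bid (4, 4, 33): truth gives 0; no alternative beats it.
Others bid (4, 11, 33): truth gives 0; no alternative beats it.
(Checking all 125 profiles: 48 have a profitable deviation, 77 do not.)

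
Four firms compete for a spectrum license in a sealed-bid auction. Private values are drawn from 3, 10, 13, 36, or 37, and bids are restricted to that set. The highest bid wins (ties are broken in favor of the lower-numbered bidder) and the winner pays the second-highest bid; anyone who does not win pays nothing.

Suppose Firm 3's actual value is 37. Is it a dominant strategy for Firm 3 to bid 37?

Yes

Check each profile of the others' bids and compare truth against every alternative bid.
Others bid (3, 36, 3): truth gives 1, best alternative gives 0.
Others bid (3, 36, 10): truth gives 1, best alternative gives 0.
Others bid (3, 36, 13): truth gives 1, best alternative gives 0.
Others bid (3, 36, 36): truth gives 1, best alternative gives 0.
Others bid (10, 36, 3): truth gives 1, best alternative gives 0.
Others bid (10, 36, 10): truth gives 1, best alternative gives 0.
(Remaining 119 profiles checked similarly; truth is weakly best in each.)
In every case the truthful bid is at least as good as any alternative, so it is a dominant strategy.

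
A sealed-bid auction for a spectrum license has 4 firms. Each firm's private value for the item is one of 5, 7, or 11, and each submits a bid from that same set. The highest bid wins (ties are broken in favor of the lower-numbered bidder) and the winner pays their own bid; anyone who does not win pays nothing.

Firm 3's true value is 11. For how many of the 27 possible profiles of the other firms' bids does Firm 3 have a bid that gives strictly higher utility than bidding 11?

2

Others bid (5, 5, 5): truth gives 0; bid 7 gives 4 > 0. Violating.
Others bid (5, 5, 7): truth gives 0; bid 7 gives 4 > 0. Violating.
Others bid (5, 5, 11): truth gives 0; no alternative beats it.
Others bid (5, 7, 5): truth gives 0; no alternative beats it.
(Checking all 27 profiles: 2 have a profitable deviation, 25 do not.)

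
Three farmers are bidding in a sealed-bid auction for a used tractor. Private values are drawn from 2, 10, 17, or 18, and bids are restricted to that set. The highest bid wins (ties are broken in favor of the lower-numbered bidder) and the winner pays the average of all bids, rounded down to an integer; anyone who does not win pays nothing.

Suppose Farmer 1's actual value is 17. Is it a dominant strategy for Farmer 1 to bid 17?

No

Consider the case where Farmer 2 bids 2 and Farmer 3 bids 2.
Truthful bid 17: wins, pays 7, utility 17 - 7 = 10.
Bid 2 instead: wins, pays 2, utility 17 - 2 = 15.
Since 15 > 10, bidding 2 is strictly better here, so truthful bidding is not dominant.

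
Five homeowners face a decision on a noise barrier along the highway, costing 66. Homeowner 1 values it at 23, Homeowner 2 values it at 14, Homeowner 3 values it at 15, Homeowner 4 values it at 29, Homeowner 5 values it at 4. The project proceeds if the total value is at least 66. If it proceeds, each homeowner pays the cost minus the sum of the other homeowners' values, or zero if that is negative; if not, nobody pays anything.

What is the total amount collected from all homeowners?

14

Total value 85 ≥ cost 66, so it is built.
Homeowner 1: others sum to 62; max(0, 66 - 62) = 4.
Homeowner 2: others sum to 71; max(0, 66 - 71) = 0.
Homeowner 3: others sum to 70; max(0, 66 - 70) = 0.
Homeowner 4: others sum to 56; max(0, 66 - 56) = 10.
Homeowner 5: others sum to 81; max(0, 66 - 81) = 0.
Total collected = 4 + 0 + 0 + 10 + 0 = 14.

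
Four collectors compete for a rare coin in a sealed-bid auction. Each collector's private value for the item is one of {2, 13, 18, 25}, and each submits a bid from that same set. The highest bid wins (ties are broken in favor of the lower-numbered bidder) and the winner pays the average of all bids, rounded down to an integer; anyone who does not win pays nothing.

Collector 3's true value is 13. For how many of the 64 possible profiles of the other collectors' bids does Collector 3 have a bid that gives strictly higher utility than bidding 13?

Others bid (2, 2, 18): truth gives 0; bid 18 gives 3 > 0. Violating.
Others bid (2, 13, 2): truth gives 0; bid 18 gives 5 > 0. Violating.
Others bid (2, 13, 13): truth gives 0; bid 18 gives 2 > 0. Violating.
Others bid (2, 13, 18): truth gives 0; bid 18 gives 1 > 0. Violating.
Others bid (2, 2, 2): truth gives 9; no alternative beats it.
Others bid (2, 2, 13): truth gives 6; no alternative beats it.
(Checking all 64 profiles: 10 have a profitable deviation, 54 do not.)

10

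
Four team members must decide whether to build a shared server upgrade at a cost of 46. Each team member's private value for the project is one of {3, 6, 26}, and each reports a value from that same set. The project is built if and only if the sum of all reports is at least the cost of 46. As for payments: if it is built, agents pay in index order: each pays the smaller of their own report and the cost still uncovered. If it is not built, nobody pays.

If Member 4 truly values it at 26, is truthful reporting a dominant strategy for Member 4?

Yes

Check each profile of the others' reports and compare truth against every alternative report.
Others report (6, 6, 26): truth gives 18, best alternative gives 0.
Others report (6, 26, 6): truth gives 18, best alternative gives 0.
Others report (26, 6, 6): truth gives 18, best alternative gives 0.
Others report (3, 6, 26): truth gives 15, best alternative gives 0.
Others report (3, 26, 6): truth gives 15, best alternative gives 0.
Others report (6, 3, 26): truth gives 15, best alternative gives 0.
(Remaining 21 profiles checked similarly; truth is weakly best in each.)
In every case the truthful report is at least as good as any alternative, so it is a dominant strategy.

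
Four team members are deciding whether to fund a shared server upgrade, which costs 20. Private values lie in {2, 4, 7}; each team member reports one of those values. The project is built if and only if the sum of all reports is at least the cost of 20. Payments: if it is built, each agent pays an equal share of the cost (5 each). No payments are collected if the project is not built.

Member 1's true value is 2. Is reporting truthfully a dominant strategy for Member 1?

Yes

Check each profile of the others' reports and compare truth against every alternative report.
Others report (2, 7, 7): truth gives 0, best alternative gives -3.
Others report (7, 2, 7): truth gives 0, best alternative gives -3.
Others report (7, 7, 2): truth gives 0, best alternative gives -3.
Others report (4, 7, 7): truth gives -3, best alternative gives -3.
Others report (7, 4, 7): truth gives -3, best alternative gives -3.
Others report (7, 7, 4): truth gives -3, best alternative gives -3.
(Remaining 21 profiles checked similarly; truth is weakly best in each.)
In every case the truthful report is at least as good as any alternative, so it is a dominant strategy.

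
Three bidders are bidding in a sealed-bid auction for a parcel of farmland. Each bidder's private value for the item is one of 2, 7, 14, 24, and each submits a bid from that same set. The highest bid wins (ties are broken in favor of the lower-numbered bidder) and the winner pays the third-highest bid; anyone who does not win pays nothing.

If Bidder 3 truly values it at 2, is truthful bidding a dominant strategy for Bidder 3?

Check each profile of the others' bids and compare truth against every alternative bid.
Others bid (2, 2): truth gives 0, best alternative gives 0.
Others bid (2, 7): truth gives 0, best alternative gives 0.
Others bid (2, 14): truth gives 0, best alternative gives 0.
Others bid (2, 24): truth gives 0, best alternative gives 0.
Others bid (7, 2): truth gives 0, best alternative gives 0.
Others bid (7, 7): truth gives 0, best alternative gives 0.
(Remaining 10 profiles checked similarly; truth is weakly best in each.)
In every case the truthful bid is at least as good as any alternative, so it is a dominant strategy.

Yes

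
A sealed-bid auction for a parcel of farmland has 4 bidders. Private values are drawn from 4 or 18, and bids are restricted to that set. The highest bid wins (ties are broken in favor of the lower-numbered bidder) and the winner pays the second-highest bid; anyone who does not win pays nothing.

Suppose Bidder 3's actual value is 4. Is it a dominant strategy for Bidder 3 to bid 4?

Check each profile of the others' bids and compare truth against every alternative bid.
Others bid (4, 4, 18): truth gives 0, best alternative gives -14.
Others bid (4, 4, 4): truth gives 0, best alternative gives 0.
Others bid (4, 18, 4): truth gives 0, best alternative gives 0.
Others bid (4, 18, 18): truth gives 0, best alternative gives 0.
Others bid (18, 4, 4): truth gives 0, best alternative gives 0.
Others bid (18, 4, 18): truth gives 0, best alternative gives 0.
(Remaining 2 profiles checked similarly; truth is weakly best in each.)
In every case the truthful bid is at least as good as any alternative, so it is a dominant strategy.

Yes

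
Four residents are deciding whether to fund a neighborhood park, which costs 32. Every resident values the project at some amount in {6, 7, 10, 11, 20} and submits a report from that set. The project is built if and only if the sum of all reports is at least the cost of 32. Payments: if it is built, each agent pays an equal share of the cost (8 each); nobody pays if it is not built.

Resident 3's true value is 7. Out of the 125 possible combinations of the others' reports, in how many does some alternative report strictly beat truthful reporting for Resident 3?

3

Others report (7, 7, 11): truth gives -1; report 6 gives 0 > -1. Violating.
Others report (7, 11, 7): truth gives -1; report 6 gives 0 > -1. Violating.
Others report (11, 7, 7): truth gives -1; report 6 gives 0 > -1. Violating.
Others report (6, 6, 6): truth gives 0; no alternative beats it.
Others report (6, 6, 7): truth gives 0; no alternative beats it.
(Checking all 125 profiles: 3 have a profitable deviation, 122 do not.)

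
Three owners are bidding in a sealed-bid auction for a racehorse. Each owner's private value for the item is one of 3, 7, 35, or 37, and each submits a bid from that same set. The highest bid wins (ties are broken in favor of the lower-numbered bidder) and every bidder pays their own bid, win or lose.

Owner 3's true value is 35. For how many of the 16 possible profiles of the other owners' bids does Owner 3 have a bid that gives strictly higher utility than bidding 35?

13

Others bid (3, 3): truth gives 0; bid 7 gives 28 > 0. Violating.
Others bid (3, 35): truth gives -35; bid 37 gives -2 > -35. Violating.
Others bid (3, 37): truth gives -35; bid 3 gives -3 > -35. Violating.
Others bid (7, 35): truth gives -35; bid 37 gives -2 > -35. Violating.
Others bid (3, 7): truth gives 0; no alternative beats it.
Others bid (7, 3): truth gives 0; no alternative beats it.
(Checking all 16 profiles: 13 have a profitable deviation, 3 do not.)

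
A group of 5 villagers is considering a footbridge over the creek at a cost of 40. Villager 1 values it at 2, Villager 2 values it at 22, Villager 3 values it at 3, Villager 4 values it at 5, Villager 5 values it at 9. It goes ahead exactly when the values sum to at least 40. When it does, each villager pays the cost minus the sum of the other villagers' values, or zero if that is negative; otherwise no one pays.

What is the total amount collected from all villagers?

Total value 41 ≥ cost 40, so it is built.
Villager 1: others sum to 39; max(0, 40 - 39) = 1.
Villager 2: others sum to 19; max(0, 40 - 19) = 21.
Villager 3: others sum to 38; max(0, 40 - 38) = 2.
Villager 4: others sum to 36; max(0, 40 - 36) = 4.
Villager 5: others sum to 32; max(0, 40 - 32) = 8.
Total collected = 1 + 21 + 2 + 4 + 8 = 36.

36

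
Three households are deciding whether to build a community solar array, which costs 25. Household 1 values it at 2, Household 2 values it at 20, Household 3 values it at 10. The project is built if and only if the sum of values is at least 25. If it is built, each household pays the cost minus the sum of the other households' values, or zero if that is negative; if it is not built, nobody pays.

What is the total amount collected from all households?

Total value 32 ≥ cost 25, so it is built.
Household 1: others sum to 30; max(0, 25 - 30) = 0.
Household 2: others sum to 12; max(0, 25 - 12) = 13.
Household 3: others sum to 22; max(0, 25 - 22) = 3.
Total collected = 0 + 13 + 3 = 16.

16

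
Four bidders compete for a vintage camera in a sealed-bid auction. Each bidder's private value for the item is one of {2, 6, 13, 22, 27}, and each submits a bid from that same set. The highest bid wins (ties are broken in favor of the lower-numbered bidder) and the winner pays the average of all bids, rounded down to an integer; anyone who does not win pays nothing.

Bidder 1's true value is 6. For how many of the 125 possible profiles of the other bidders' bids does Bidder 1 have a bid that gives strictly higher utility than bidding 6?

1

Others bid (2, 2, 2): truth gives 3; bid 2 gives 4 > 3. Violating.
Others bid (2, 2, 6): truth gives 2; no alternative beats it.
Others bid (2, 2, 13): truth gives 0; no alternative beats it.
(Checking all 125 profiles: 1 has a profitable deviation, 124 do not.)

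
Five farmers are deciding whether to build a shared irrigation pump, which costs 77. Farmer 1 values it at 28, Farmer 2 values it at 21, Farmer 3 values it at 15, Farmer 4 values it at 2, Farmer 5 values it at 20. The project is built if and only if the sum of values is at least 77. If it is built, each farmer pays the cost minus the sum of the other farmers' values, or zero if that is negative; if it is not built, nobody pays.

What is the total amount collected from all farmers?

48

Total value 86 ≥ cost 77, so it is built.
Farmer 1: others sum to 58; max(0, 77 - 58) = 19.
Farmer 2: others sum to 65; max(0, 77 - 65) = 12.
Farmer 3: others sum to 71; max(0, 77 - 71) = 6.
Farmer 4: others sum to 84; max(0, 77 - 84) = 0.
Farmer 5: others sum to 66; max(0, 77 - 66) = 11.
Total collected = 19 + 12 + 6 + 0 + 11 = 48.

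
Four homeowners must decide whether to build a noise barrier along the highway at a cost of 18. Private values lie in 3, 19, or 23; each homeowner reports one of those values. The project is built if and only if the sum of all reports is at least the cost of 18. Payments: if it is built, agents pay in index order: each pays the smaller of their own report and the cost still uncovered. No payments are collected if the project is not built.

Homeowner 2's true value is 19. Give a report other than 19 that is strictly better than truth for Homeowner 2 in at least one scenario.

Suppose Homeowner 1 reports 3, Homeowner 3 reports 3 and Homeowner 4 reports 19.
Report 19: project built, pays 15, utility 19 - 15 = 4.
Report 3: project built, pays 3, utility 19 - 3 = 16.
So reporting 3 beats truth here (16 > 4).

3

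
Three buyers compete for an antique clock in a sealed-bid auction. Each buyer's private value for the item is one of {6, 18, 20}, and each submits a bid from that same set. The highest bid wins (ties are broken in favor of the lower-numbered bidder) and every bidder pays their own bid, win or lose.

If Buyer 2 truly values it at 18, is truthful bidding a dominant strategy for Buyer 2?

Consider the case where Buyer 1 bids 6 and Buyer 3 bids 20.
Truthful bid 18: loses but pays 18, utility -18.
Bid 6 instead: loses but pays 6, utility -6.
Since -6 > -18, bidding 6 is strictly better here, so truthful bidding is not dominant.

No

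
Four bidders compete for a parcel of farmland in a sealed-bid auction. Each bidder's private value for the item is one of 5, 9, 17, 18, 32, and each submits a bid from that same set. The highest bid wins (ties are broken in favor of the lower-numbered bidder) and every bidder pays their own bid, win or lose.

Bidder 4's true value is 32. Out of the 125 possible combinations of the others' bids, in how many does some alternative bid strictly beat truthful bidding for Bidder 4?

Others bid (5, 5, 5): truth gives 0; bid 9 gives 23 > 0. Violating.
Others bid (5, 5, 9): truth gives 0; bid 17 gives 15 > 0. Violating.
Others bid (5, 5, 17): truth gives 0; bid 18 gives 14 > 0. Violating.
Others bid (5, 5, 32): truth gives -32; bid 5 gives -5 > -32. Violating.
Others bid (5, 5, 18): truth gives 0; no alternative beats it.
Others bid (5, 9, 18): truth gives 0; no alternative beats it.
(Checking all 125 profiles: 88 have a profitable deviation, 37 do not.)

88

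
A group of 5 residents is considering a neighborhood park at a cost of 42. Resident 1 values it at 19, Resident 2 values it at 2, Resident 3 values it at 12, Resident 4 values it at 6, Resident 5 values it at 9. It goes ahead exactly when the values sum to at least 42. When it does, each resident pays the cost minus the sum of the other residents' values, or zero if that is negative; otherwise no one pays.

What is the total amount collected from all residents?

22

Total value 48 ≥ cost 42, so it is built.
Resident 1: others sum to 29; max(0, 42 - 29) = 13.
Resident 2: others sum to 46; max(0, 42 - 46) = 0.
Resident 3: others sum to 36; max(0, 42 - 36) = 6.
Resident 4: others sum to 42; max(0, 42 - 42) = 0.
Resident 5: others sum to 39; max(0, 42 - 39) = 3.
Total collected = 13 + 0 + 6 + 0 + 3 = 22.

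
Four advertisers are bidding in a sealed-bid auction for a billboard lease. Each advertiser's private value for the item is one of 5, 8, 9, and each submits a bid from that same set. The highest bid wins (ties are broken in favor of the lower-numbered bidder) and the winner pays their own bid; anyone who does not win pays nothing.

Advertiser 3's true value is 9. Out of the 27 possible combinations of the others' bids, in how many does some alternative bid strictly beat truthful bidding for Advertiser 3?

Others bid (5, 5, 5): truth gives 0; bid 8 gives 1 > 0. Violating.
Others bid (5, 5, 8): truth gives 0; bid 8 gives 1 > 0. Violating.
Others bid (5, 5, 9): truth gives 0; no alternative beats it.
Others bid (5, 8, 5): truth gives 0; no alternative beats it.
(Checking all 27 profiles: 2 have a profitable deviation, 25 do not.)

2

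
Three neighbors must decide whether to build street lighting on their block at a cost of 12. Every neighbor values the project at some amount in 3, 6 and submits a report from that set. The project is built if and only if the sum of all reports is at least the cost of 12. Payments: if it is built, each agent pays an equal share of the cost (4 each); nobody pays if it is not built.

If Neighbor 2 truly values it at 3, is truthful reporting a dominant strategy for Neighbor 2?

Yes

Check each profile of the others' reports and compare truth against every alternative report.
Others report (3, 3): truth gives 0, best alternative gives -1.
Others report (3, 6): truth gives -1, best alternative gives -1.
Others report (6, 3): truth gives -1, best alternative gives -1.
Others report (6, 6): truth gives -1, best alternative gives -1.
In every case the truthful report is at least as good as any alternative, so it is a dominant strategy.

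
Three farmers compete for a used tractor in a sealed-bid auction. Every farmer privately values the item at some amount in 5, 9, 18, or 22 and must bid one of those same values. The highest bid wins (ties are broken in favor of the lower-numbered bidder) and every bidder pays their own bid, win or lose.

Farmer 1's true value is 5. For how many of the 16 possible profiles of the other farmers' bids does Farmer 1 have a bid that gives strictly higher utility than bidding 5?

3

Others bid (5, 9): truth gives -5; bid 9 gives -4 > -5. Violating.
Others bid (9, 5): truth gives -5; bid 9 gives -4 > -5. Violating.
Others bid (9, 9): truth gives -5; bid 9 gives -4 > -5. Violating.
Others bid (5, 5): truth gives 0; no alternative beats it.
Others bid (5, 18): truth gives -5; no alternative beats it.
(Checking all 16 profiles: 3 have a profitable deviation, 13 do not.)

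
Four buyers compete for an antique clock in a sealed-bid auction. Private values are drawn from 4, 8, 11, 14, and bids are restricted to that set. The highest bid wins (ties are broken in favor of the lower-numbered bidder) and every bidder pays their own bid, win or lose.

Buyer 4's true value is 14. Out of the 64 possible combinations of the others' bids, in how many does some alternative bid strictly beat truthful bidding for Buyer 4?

Others bid (4, 4, 4): truth gives 0; bid 8 gives 6 > 0. Violating.
Others bid (4, 4, 8): truth gives 0; bid 11 gives 3 > 0. Violating.
Others bid (4, 4, 14): truth gives -14; bid 4 gives -4 > -14. Violating.
Others bid (4, 8, 4): truth gives 0; bid 11 gives 3 > 0. Violating.
Others bid (4, 4, 11): truth gives 0; no alternative beats it.
Others bid (4, 8, 11): truth gives 0; no alternative beats it.
(Checking all 64 profiles: 45 have a profitable deviation, 19 do not.)

45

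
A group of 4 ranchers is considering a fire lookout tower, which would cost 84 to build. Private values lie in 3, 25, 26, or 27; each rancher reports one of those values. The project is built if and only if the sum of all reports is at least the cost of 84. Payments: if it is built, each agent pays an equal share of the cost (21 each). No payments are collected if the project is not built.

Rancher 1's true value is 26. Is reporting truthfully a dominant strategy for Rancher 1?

No

Consider the case where Rancher 2 reports 3, Rancher 3 reports 27 and Rancher 4 reports 27.
Truthful report 26: project not built, utility 0.
Report 27 instead: project built, pays 21, utility 26 - 21 = 5.
Since 5 > 0, reporting 27 is strictly better here, so truthful reporting is not dominant.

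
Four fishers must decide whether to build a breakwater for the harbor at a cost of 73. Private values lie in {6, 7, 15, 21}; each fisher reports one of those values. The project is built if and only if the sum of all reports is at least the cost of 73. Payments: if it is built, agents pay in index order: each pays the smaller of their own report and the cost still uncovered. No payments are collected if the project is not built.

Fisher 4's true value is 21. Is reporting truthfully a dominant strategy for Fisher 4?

Yes

Check each profile of the others' reports and compare truth against every alternative report.
Others report (15, 21, 21): truth gives 5, best alternative gives 0.
Others report (21, 15, 21): truth gives 5, best alternative gives 0.
Others report (21, 21, 15): truth gives 5, best alternative gives 0.
Others report (21, 21, 21): truth gives 11, best alternative gives 11.
Others report (6, 6, 6): truth gives 0, best alternative gives 0.
Others report (6, 6, 7): truth gives 0, best alternative gives 0.
(Remaining 58 profiles checked similarly; truth is weakly best in each.)
In every case the truthful report is at least as good as any alternative, so it is a dominant strategy.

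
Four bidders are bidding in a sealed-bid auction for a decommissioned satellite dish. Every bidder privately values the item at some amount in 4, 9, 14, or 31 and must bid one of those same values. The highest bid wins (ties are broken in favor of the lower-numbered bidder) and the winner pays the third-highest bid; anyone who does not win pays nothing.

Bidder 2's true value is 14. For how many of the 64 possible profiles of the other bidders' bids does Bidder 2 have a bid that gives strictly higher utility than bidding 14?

Others bid (4, 4, 31): truth gives 0; bid 31 gives 10 > 0. Violating.
Others bid (4, 9, 31): truth gives 0; bid 31 gives 5 > 0. Violating.
Others bid (4, 31, 4): truth gives 0; bid 31 gives 10 > 0. Violating.
Others bid (4, 31, 9): truth gives 0; bid 31 gives 5 > 0. Violating.
Others bid (4, 4, 4): truth gives 10; no alternative beats it.
Others bid (4, 4, 9): truth gives 10; no alternative beats it.
(Checking all 64 profiles: 12 have a profitable deviation, 52 do not.)

12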